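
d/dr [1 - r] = -1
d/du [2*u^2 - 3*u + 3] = 4*u - 3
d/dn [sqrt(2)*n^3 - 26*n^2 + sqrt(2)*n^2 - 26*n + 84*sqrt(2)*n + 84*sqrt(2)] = 3*sqrt(2)*n^2 - 52*n + 2*sqrt(2)*n - 26 + 84*sqrt(2)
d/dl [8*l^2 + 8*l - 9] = 16*l + 8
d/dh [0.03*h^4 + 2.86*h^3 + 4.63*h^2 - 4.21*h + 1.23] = 0.12*h^3 + 8.58*h^2 + 9.26*h - 4.21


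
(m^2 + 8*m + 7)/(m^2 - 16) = (m^2 + 8*m + 7)/(m^2 - 16)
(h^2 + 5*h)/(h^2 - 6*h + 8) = h*(h + 5)/(h^2 - 6*h + 8)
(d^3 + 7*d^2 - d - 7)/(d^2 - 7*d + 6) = (d^2 + 8*d + 7)/(d - 6)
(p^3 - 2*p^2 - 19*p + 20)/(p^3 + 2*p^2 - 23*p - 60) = (p - 1)/(p + 3)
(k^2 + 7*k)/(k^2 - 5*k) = (k + 7)/(k - 5)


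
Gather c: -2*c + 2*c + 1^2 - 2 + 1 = 0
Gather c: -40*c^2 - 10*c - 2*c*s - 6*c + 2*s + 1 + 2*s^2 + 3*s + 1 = -40*c^2 + c*(-2*s - 16) + 2*s^2 + 5*s + 2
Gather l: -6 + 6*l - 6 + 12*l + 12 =18*l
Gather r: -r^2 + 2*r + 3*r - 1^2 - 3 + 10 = -r^2 + 5*r + 6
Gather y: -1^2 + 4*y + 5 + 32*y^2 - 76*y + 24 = 32*y^2 - 72*y + 28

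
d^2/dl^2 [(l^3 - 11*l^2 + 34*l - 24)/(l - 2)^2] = 4*(l + 10)/(l^4 - 8*l^3 + 24*l^2 - 32*l + 16)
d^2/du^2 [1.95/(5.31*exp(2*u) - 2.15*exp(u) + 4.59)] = ((4.1925 - 41.418*exp(u))*(5.31*exp(2*u) - 2.15*exp(u) + 4.59) + 1.95*(10.62*exp(u) - 2.15)*(21.24*exp(u) - 4.3)*exp(u))*exp(u)/(5.31*exp(2*u) - 2.15*exp(u) + 4.59)^3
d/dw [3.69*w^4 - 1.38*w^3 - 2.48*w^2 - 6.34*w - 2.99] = 14.76*w^3 - 4.14*w^2 - 4.96*w - 6.34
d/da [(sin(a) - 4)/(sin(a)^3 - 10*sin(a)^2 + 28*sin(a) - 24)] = 2*(9*sin(a) + cos(a)^2 - 23)*cos(a)/((sin(a) - 6)^2*(sin(a) - 2)^3)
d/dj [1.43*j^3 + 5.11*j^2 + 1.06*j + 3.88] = 4.29*j^2 + 10.22*j + 1.06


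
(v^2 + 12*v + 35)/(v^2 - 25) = (v + 7)/(v - 5)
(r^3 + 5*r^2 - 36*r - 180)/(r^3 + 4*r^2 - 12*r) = (r^2 - r - 30)/(r*(r - 2))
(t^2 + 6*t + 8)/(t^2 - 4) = (t + 4)/(t - 2)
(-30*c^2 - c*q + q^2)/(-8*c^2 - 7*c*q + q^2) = (30*c^2 + c*q - q^2)/(8*c^2 + 7*c*q - q^2)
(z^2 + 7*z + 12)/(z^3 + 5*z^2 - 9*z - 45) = (z + 4)/(z^2 + 2*z - 15)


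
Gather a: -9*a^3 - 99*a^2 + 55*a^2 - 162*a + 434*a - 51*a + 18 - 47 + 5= -9*a^3 - 44*a^2 + 221*a - 24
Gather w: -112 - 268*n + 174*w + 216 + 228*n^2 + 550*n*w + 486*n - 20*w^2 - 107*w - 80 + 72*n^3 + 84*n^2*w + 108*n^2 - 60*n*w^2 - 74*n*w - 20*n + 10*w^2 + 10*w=72*n^3 + 336*n^2 + 198*n + w^2*(-60*n - 10) + w*(84*n^2 + 476*n + 77) + 24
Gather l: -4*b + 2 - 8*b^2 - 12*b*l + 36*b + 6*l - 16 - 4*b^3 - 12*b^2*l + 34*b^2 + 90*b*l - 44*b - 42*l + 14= -4*b^3 + 26*b^2 - 12*b + l*(-12*b^2 + 78*b - 36)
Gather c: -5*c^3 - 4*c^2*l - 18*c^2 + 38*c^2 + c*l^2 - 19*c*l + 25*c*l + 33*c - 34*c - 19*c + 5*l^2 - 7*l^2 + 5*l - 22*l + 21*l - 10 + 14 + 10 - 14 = -5*c^3 + c^2*(20 - 4*l) + c*(l^2 + 6*l - 20) - 2*l^2 + 4*l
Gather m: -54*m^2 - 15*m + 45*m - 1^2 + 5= -54*m^2 + 30*m + 4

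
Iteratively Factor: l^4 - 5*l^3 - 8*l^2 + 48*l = (l - 4)*(l^3 - l^2 - 12*l) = (l - 4)*(l + 3)*(l^2 - 4*l) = l*(l - 4)*(l + 3)*(l - 4)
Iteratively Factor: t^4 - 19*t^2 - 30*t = (t)*(t^3 - 19*t - 30) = t*(t - 5)*(t^2 + 5*t + 6) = t*(t - 5)*(t + 2)*(t + 3)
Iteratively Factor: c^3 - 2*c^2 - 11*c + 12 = (c - 1)*(c^2 - c - 12) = (c - 4)*(c - 1)*(c + 3)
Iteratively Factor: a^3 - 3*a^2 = (a - 3)*(a^2) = a*(a - 3)*(a)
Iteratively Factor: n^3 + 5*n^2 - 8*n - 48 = (n - 3)*(n^2 + 8*n + 16) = (n - 3)*(n + 4)*(n + 4)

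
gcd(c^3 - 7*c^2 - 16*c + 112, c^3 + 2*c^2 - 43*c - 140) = c^2 - 3*c - 28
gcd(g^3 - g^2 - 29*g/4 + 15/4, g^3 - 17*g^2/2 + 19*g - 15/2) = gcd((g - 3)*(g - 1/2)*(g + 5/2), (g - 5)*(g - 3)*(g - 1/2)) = g^2 - 7*g/2 + 3/2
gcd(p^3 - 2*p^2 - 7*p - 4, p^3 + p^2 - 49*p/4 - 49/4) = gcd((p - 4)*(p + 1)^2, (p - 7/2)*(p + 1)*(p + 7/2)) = p + 1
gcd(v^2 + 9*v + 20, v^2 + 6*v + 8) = v + 4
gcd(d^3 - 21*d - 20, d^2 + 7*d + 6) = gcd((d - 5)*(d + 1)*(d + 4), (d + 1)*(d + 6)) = d + 1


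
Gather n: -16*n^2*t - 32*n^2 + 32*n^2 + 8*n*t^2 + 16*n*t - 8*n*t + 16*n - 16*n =-16*n^2*t + n*(8*t^2 + 8*t)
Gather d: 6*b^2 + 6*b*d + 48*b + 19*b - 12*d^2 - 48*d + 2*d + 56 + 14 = 6*b^2 + 67*b - 12*d^2 + d*(6*b - 46) + 70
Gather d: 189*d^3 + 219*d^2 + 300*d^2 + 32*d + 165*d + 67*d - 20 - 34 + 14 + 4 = 189*d^3 + 519*d^2 + 264*d - 36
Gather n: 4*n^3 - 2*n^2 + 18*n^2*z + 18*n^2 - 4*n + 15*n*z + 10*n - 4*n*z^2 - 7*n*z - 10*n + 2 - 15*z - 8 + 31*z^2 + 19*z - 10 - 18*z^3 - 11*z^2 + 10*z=4*n^3 + n^2*(18*z + 16) + n*(-4*z^2 + 8*z - 4) - 18*z^3 + 20*z^2 + 14*z - 16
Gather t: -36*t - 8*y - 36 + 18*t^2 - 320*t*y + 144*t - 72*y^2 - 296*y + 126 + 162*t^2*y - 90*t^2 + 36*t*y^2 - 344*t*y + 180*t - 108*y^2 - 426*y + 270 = t^2*(162*y - 72) + t*(36*y^2 - 664*y + 288) - 180*y^2 - 730*y + 360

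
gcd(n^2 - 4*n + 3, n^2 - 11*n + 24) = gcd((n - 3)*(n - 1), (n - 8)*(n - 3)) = n - 3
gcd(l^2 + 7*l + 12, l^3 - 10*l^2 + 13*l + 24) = 1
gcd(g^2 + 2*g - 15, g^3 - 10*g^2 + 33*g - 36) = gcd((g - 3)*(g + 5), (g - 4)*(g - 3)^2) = g - 3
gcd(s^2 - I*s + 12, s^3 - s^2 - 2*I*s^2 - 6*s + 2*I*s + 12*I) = 1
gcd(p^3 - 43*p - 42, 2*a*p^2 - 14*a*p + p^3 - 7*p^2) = p - 7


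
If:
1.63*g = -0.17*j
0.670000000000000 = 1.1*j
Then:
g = -0.06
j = 0.61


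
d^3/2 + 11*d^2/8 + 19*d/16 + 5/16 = (d/2 + 1/2)*(d + 1/2)*(d + 5/4)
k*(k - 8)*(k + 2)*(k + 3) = k^4 - 3*k^3 - 34*k^2 - 48*k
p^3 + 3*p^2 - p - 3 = (p - 1)*(p + 1)*(p + 3)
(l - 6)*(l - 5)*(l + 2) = l^3 - 9*l^2 + 8*l + 60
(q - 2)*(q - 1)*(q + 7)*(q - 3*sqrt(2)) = q^4 - 3*sqrt(2)*q^3 + 4*q^3 - 19*q^2 - 12*sqrt(2)*q^2 + 14*q + 57*sqrt(2)*q - 42*sqrt(2)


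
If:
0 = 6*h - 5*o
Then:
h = 5*o/6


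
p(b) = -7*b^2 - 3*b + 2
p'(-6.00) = 81.00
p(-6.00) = -232.00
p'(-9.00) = 123.00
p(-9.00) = -538.00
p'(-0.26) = 0.64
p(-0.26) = 2.31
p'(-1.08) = 12.12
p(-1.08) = -2.92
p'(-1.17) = 13.38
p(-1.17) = -4.07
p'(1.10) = -18.40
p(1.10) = -9.77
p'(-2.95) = 38.30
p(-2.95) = -50.07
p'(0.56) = -10.84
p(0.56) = -1.88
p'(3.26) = -48.64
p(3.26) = -82.17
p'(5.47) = -79.58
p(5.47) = -223.86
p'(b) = -14*b - 3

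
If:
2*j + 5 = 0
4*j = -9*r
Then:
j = -5/2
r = 10/9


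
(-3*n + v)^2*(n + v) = 9*n^3 + 3*n^2*v - 5*n*v^2 + v^3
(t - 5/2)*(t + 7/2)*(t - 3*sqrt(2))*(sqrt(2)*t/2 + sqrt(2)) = sqrt(2)*t^4/2 - 3*t^3 + 3*sqrt(2)*t^3/2 - 9*t^2 - 27*sqrt(2)*t^2/8 - 35*sqrt(2)*t/4 + 81*t/4 + 105/2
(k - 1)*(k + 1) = k^2 - 1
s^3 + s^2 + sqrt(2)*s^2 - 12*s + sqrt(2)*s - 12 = (s + 1)*(s - 2*sqrt(2))*(s + 3*sqrt(2))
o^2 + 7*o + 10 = (o + 2)*(o + 5)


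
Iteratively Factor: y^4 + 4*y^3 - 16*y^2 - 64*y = (y)*(y^3 + 4*y^2 - 16*y - 64) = y*(y - 4)*(y^2 + 8*y + 16) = y*(y - 4)*(y + 4)*(y + 4)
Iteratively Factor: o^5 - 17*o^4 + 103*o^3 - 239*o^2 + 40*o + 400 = (o - 4)*(o^4 - 13*o^3 + 51*o^2 - 35*o - 100) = (o - 5)*(o - 4)*(o^3 - 8*o^2 + 11*o + 20) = (o - 5)*(o - 4)^2*(o^2 - 4*o - 5) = (o - 5)^2*(o - 4)^2*(o + 1)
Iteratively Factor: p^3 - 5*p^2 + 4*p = (p - 4)*(p^2 - p) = (p - 4)*(p - 1)*(p)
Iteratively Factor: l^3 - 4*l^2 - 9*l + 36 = (l + 3)*(l^2 - 7*l + 12) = (l - 4)*(l + 3)*(l - 3)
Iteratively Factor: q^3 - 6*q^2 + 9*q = (q)*(q^2 - 6*q + 9) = q*(q - 3)*(q - 3)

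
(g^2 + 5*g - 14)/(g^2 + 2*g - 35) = (g - 2)/(g - 5)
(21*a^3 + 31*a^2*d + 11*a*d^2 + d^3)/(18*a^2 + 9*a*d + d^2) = (7*a^2 + 8*a*d + d^2)/(6*a + d)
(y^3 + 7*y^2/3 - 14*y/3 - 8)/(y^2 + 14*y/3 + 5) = (3*y^2 - 2*y - 8)/(3*y + 5)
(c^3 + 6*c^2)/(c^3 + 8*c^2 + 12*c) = c/(c + 2)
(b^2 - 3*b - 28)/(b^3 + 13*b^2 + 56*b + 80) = (b - 7)/(b^2 + 9*b + 20)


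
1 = 1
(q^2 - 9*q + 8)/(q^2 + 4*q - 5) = (q - 8)/(q + 5)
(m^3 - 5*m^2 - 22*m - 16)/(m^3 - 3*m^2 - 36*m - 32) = (m + 2)/(m + 4)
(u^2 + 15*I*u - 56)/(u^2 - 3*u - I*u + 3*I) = (u^2 + 15*I*u - 56)/(u^2 - 3*u - I*u + 3*I)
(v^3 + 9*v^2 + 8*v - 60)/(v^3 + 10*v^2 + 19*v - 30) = (v - 2)/(v - 1)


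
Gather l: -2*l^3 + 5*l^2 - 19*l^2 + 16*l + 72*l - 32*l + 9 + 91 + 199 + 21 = -2*l^3 - 14*l^2 + 56*l + 320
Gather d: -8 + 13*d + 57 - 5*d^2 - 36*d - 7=-5*d^2 - 23*d + 42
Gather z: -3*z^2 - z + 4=-3*z^2 - z + 4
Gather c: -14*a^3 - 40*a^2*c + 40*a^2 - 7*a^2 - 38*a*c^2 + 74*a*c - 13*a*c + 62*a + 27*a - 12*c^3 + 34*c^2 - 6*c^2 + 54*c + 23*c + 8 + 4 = -14*a^3 + 33*a^2 + 89*a - 12*c^3 + c^2*(28 - 38*a) + c*(-40*a^2 + 61*a + 77) + 12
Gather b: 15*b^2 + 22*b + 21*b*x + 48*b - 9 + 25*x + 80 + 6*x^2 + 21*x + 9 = 15*b^2 + b*(21*x + 70) + 6*x^2 + 46*x + 80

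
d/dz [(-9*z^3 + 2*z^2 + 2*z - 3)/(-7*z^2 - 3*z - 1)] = (63*z^4 + 54*z^3 + 35*z^2 - 46*z - 11)/(49*z^4 + 42*z^3 + 23*z^2 + 6*z + 1)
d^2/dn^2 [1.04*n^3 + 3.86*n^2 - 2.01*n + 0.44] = 6.24*n + 7.72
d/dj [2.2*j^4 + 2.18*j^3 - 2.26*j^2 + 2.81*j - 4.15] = 8.8*j^3 + 6.54*j^2 - 4.52*j + 2.81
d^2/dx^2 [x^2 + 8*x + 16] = 2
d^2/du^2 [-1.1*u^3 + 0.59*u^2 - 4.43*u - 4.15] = 1.18 - 6.6*u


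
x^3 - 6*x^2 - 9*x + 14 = (x - 7)*(x - 1)*(x + 2)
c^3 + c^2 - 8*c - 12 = (c - 3)*(c + 2)^2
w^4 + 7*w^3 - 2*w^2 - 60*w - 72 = (w - 3)*(w + 2)^2*(w + 6)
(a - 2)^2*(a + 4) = a^3 - 12*a + 16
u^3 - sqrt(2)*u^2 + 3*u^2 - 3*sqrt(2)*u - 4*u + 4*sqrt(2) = (u - 1)*(u + 4)*(u - sqrt(2))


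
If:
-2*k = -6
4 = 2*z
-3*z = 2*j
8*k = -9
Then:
No Solution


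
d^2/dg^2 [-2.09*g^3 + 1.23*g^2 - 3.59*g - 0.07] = 2.46 - 12.54*g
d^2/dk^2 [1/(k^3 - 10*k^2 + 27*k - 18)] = 2*((10 - 3*k)*(k^3 - 10*k^2 + 27*k - 18) + (3*k^2 - 20*k + 27)^2)/(k^3 - 10*k^2 + 27*k - 18)^3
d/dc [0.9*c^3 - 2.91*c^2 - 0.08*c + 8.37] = 2.7*c^2 - 5.82*c - 0.08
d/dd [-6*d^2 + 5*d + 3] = 5 - 12*d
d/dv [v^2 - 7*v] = 2*v - 7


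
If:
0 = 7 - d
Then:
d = 7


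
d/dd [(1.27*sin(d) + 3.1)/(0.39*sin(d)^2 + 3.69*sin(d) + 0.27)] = (-2.418*sin(d) + 0.24765*cos(2*d) - 11.34375)*cos(d)/(0.39*sin(d)^2 + 3.69*sin(d) + 0.27)^2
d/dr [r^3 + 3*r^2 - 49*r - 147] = 3*r^2 + 6*r - 49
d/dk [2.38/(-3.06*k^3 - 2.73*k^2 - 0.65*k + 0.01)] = (21.8484*k^2 + 12.9948*k + 1.547)/(3.06*k^3 + 2.73*k^2 + 0.65*k - 0.01)^2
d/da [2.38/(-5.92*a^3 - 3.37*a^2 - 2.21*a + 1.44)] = (42.2688*a^2 + 16.0412*a + 5.2598)/(5.92*a^3 + 3.37*a^2 + 2.21*a - 1.44)^2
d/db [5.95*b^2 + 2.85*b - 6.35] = 11.9*b + 2.85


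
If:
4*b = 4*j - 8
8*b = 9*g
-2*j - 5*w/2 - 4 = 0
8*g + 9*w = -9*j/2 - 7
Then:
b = 1152/397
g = 1024/397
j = 1946/397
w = -2192/397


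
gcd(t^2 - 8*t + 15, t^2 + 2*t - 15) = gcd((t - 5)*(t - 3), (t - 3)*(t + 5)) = t - 3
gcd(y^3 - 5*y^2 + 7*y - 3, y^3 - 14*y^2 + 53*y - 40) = y - 1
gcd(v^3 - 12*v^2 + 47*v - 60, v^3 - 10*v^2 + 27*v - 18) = v - 3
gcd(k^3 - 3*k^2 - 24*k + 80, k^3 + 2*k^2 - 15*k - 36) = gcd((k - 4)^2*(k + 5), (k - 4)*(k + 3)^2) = k - 4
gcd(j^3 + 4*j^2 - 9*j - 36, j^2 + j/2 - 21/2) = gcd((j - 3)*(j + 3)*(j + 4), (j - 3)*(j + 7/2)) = j - 3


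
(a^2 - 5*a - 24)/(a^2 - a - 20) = (-a^2 + 5*a + 24)/(-a^2 + a + 20)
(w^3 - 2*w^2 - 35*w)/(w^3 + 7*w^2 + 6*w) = (w^2 - 2*w - 35)/(w^2 + 7*w + 6)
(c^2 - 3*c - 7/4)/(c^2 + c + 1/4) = (2*c - 7)/(2*c + 1)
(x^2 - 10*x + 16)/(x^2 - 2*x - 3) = (-x^2 + 10*x - 16)/(-x^2 + 2*x + 3)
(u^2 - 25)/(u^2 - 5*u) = (u + 5)/u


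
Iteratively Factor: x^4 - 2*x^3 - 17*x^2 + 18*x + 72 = (x + 2)*(x^3 - 4*x^2 - 9*x + 36) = (x + 2)*(x + 3)*(x^2 - 7*x + 12) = (x - 4)*(x + 2)*(x + 3)*(x - 3)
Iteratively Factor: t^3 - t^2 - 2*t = (t - 2)*(t^2 + t) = (t - 2)*(t + 1)*(t)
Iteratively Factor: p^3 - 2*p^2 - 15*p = (p - 5)*(p^2 + 3*p) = p*(p - 5)*(p + 3)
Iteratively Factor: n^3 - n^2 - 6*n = (n)*(n^2 - n - 6) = n*(n + 2)*(n - 3)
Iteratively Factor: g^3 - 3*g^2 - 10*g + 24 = (g + 3)*(g^2 - 6*g + 8) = (g - 2)*(g + 3)*(g - 4)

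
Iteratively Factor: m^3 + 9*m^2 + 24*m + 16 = (m + 4)*(m^2 + 5*m + 4) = (m + 4)^2*(m + 1)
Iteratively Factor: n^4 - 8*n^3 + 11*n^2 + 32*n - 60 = (n - 2)*(n^3 - 6*n^2 - n + 30) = (n - 5)*(n - 2)*(n^2 - n - 6) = (n - 5)*(n - 2)*(n + 2)*(n - 3)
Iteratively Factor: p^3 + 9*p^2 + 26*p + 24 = (p + 2)*(p^2 + 7*p + 12) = (p + 2)*(p + 3)*(p + 4)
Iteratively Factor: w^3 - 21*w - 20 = (w + 4)*(w^2 - 4*w - 5) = (w + 1)*(w + 4)*(w - 5)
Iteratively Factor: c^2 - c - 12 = (c + 3)*(c - 4)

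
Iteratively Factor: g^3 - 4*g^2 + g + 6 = (g + 1)*(g^2 - 5*g + 6) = (g - 3)*(g + 1)*(g - 2)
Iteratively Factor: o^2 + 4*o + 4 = (o + 2)*(o + 2)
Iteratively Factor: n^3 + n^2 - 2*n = (n)*(n^2 + n - 2) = n*(n + 2)*(n - 1)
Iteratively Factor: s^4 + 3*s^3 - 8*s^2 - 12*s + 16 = (s - 2)*(s^3 + 5*s^2 + 2*s - 8) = (s - 2)*(s - 1)*(s^2 + 6*s + 8) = (s - 2)*(s - 1)*(s + 2)*(s + 4)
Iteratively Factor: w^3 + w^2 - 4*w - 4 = (w + 2)*(w^2 - w - 2) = (w - 2)*(w + 2)*(w + 1)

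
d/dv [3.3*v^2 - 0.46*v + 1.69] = 6.6*v - 0.46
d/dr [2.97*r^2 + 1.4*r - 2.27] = 5.94*r + 1.4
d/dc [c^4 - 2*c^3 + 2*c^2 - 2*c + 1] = 4*c^3 - 6*c^2 + 4*c - 2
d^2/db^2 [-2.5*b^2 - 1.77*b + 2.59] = -5.00000000000000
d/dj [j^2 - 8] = 2*j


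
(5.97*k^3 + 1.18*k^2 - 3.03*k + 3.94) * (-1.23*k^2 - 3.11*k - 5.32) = -7.3431*k^5 - 20.0181*k^4 - 31.7033*k^3 - 1.7005*k^2 + 3.8662*k - 20.9608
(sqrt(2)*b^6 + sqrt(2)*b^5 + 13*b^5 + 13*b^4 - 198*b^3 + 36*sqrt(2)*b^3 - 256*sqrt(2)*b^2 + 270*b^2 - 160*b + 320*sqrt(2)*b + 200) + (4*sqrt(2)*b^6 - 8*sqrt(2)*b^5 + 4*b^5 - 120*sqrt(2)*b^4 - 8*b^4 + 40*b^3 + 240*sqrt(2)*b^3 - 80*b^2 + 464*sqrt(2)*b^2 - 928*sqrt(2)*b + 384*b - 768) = 5*sqrt(2)*b^6 - 7*sqrt(2)*b^5 + 17*b^5 - 120*sqrt(2)*b^4 + 5*b^4 - 158*b^3 + 276*sqrt(2)*b^3 + 190*b^2 + 208*sqrt(2)*b^2 - 608*sqrt(2)*b + 224*b - 568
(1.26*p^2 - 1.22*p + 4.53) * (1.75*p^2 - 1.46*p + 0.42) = 2.205*p^4 - 3.9746*p^3 + 10.2379*p^2 - 7.1262*p + 1.9026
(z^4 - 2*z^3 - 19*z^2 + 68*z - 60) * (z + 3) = z^5 + z^4 - 25*z^3 + 11*z^2 + 144*z - 180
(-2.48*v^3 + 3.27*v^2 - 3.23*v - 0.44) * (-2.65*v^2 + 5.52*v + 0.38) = 6.572*v^5 - 22.3551*v^4 + 25.6675*v^3 - 15.421*v^2 - 3.6562*v - 0.1672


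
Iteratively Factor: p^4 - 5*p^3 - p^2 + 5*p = (p - 1)*(p^3 - 4*p^2 - 5*p) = (p - 5)*(p - 1)*(p^2 + p) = p*(p - 5)*(p - 1)*(p + 1)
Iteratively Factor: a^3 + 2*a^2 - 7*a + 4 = (a - 1)*(a^2 + 3*a - 4) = (a - 1)*(a + 4)*(a - 1)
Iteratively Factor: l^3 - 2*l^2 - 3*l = (l)*(l^2 - 2*l - 3) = l*(l + 1)*(l - 3)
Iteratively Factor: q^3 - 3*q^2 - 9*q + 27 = (q + 3)*(q^2 - 6*q + 9) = (q - 3)*(q + 3)*(q - 3)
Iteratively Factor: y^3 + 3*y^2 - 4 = (y + 2)*(y^2 + y - 2) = (y + 2)^2*(y - 1)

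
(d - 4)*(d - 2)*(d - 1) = d^3 - 7*d^2 + 14*d - 8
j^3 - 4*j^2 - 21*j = j*(j - 7)*(j + 3)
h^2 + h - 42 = (h - 6)*(h + 7)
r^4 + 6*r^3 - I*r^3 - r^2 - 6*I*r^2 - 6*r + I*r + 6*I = (r - 1)*(r + 1)*(r + 6)*(r - I)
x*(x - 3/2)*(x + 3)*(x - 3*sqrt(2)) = x^4 - 3*sqrt(2)*x^3 + 3*x^3/2 - 9*sqrt(2)*x^2/2 - 9*x^2/2 + 27*sqrt(2)*x/2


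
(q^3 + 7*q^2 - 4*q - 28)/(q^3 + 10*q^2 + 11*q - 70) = (q + 2)/(q + 5)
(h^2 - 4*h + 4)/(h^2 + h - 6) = (h - 2)/(h + 3)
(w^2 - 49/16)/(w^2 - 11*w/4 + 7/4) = (w + 7/4)/(w - 1)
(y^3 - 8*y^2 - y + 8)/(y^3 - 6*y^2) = (y^3 - 8*y^2 - y + 8)/(y^2*(y - 6))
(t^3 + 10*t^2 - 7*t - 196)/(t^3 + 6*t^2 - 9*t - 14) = (t^2 + 3*t - 28)/(t^2 - t - 2)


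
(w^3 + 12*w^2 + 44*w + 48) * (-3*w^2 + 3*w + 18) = -3*w^5 - 33*w^4 - 78*w^3 + 204*w^2 + 936*w + 864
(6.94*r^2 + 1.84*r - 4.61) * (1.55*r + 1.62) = 10.757*r^3 + 14.0948*r^2 - 4.1647*r - 7.4682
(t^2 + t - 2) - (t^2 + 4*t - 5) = 3 - 3*t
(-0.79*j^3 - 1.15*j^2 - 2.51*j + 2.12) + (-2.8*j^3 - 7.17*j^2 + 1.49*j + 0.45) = -3.59*j^3 - 8.32*j^2 - 1.02*j + 2.57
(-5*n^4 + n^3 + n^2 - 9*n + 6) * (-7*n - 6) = 35*n^5 + 23*n^4 - 13*n^3 + 57*n^2 + 12*n - 36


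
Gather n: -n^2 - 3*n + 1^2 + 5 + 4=-n^2 - 3*n + 10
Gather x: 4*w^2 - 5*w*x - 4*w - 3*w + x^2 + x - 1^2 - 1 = 4*w^2 - 7*w + x^2 + x*(1 - 5*w) - 2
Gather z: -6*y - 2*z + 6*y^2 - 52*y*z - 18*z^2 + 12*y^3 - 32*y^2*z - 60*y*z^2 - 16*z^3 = 12*y^3 + 6*y^2 - 6*y - 16*z^3 + z^2*(-60*y - 18) + z*(-32*y^2 - 52*y - 2)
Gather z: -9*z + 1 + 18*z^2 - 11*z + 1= 18*z^2 - 20*z + 2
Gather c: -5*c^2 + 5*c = -5*c^2 + 5*c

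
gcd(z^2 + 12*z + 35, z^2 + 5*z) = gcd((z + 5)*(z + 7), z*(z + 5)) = z + 5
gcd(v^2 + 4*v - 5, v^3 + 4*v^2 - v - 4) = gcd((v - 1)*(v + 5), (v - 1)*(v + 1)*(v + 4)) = v - 1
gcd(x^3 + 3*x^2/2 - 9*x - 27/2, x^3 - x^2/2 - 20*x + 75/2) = x - 3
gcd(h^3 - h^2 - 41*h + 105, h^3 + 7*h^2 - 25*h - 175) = h^2 + 2*h - 35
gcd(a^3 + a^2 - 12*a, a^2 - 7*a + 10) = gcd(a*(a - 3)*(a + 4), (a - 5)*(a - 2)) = 1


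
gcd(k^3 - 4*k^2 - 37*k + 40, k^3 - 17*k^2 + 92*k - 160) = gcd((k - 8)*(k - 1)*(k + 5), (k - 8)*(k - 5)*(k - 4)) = k - 8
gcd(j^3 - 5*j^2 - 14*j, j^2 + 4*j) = j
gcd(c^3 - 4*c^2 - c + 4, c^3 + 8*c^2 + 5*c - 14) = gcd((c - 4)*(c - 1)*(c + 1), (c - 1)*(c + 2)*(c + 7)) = c - 1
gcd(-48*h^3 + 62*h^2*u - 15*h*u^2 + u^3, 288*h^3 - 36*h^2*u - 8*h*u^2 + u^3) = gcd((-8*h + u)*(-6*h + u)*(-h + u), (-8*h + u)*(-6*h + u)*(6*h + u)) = 48*h^2 - 14*h*u + u^2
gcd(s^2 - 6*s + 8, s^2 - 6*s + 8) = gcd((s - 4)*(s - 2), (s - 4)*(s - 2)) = s^2 - 6*s + 8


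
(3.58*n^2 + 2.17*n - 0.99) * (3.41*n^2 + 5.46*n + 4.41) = 12.2078*n^4 + 26.9465*n^3 + 24.2601*n^2 + 4.1643*n - 4.3659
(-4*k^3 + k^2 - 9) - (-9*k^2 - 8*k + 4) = -4*k^3 + 10*k^2 + 8*k - 13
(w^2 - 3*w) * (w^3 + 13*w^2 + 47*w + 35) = w^5 + 10*w^4 + 8*w^3 - 106*w^2 - 105*w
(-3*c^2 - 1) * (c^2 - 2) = -3*c^4 + 5*c^2 + 2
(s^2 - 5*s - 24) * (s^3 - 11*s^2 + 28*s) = s^5 - 16*s^4 + 59*s^3 + 124*s^2 - 672*s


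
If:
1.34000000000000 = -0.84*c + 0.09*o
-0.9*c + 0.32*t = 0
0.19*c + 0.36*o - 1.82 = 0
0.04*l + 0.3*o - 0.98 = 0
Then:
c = -1.00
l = -17.36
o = 5.58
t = -2.80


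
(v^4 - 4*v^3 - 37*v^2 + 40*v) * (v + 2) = v^5 - 2*v^4 - 45*v^3 - 34*v^2 + 80*v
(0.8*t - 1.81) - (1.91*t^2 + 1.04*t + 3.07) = -1.91*t^2 - 0.24*t - 4.88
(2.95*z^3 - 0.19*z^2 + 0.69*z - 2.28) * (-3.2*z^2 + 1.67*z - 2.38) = -9.44*z^5 + 5.5345*z^4 - 9.5463*z^3 + 8.9005*z^2 - 5.4498*z + 5.4264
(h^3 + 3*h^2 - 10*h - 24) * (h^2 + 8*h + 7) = h^5 + 11*h^4 + 21*h^3 - 83*h^2 - 262*h - 168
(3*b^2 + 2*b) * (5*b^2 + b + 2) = 15*b^4 + 13*b^3 + 8*b^2 + 4*b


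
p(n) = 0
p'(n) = 0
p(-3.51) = 0.00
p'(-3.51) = 0.00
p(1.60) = 0.00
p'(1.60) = 0.00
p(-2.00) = 0.00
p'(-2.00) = 0.00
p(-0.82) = 0.00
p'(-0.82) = 0.00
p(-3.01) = 0.00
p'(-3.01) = 0.00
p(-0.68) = 0.00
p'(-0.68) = 0.00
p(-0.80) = 0.00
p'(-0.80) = 0.00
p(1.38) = 0.00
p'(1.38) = 0.00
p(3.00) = 0.00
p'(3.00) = 0.00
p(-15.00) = 0.00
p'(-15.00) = 0.00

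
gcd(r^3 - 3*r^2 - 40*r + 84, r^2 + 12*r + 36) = r + 6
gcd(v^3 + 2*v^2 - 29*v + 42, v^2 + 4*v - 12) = v - 2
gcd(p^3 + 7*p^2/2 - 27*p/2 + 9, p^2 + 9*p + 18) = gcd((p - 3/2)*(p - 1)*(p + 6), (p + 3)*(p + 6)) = p + 6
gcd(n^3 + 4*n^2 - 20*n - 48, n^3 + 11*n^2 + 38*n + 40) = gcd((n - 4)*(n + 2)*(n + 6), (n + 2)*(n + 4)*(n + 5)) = n + 2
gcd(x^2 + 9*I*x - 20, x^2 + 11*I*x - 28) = x + 4*I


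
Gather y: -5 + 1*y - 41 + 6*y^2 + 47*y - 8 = 6*y^2 + 48*y - 54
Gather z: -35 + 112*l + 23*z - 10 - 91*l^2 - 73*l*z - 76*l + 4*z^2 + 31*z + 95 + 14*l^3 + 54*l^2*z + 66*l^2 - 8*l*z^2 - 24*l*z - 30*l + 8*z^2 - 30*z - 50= 14*l^3 - 25*l^2 + 6*l + z^2*(12 - 8*l) + z*(54*l^2 - 97*l + 24)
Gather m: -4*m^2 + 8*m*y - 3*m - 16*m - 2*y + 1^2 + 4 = -4*m^2 + m*(8*y - 19) - 2*y + 5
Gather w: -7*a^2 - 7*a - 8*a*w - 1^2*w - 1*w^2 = -7*a^2 - 7*a - w^2 + w*(-8*a - 1)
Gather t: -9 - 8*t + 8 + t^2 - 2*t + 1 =t^2 - 10*t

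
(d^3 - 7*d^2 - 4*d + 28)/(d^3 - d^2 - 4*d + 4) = (d - 7)/(d - 1)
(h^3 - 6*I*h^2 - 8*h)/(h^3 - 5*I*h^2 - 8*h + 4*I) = h*(h - 4*I)/(h^2 - 3*I*h - 2)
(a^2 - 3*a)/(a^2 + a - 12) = a/(a + 4)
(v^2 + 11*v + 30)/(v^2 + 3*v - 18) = (v + 5)/(v - 3)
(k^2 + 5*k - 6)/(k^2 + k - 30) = (k - 1)/(k - 5)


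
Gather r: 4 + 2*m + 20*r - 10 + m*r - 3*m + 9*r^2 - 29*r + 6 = -m + 9*r^2 + r*(m - 9)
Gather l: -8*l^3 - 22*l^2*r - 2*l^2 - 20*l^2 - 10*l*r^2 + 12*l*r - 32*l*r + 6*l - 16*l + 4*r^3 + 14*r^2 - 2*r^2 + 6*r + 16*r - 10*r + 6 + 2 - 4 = -8*l^3 + l^2*(-22*r - 22) + l*(-10*r^2 - 20*r - 10) + 4*r^3 + 12*r^2 + 12*r + 4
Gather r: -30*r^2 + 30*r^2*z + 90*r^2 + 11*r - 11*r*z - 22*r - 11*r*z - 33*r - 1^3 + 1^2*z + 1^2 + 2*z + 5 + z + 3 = r^2*(30*z + 60) + r*(-22*z - 44) + 4*z + 8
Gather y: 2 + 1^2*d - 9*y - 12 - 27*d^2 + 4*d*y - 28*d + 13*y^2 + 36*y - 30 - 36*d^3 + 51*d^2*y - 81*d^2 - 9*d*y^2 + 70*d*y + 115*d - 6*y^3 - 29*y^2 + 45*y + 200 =-36*d^3 - 108*d^2 + 88*d - 6*y^3 + y^2*(-9*d - 16) + y*(51*d^2 + 74*d + 72) + 160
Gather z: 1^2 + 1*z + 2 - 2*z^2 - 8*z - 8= -2*z^2 - 7*z - 5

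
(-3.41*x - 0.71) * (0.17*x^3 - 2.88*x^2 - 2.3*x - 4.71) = -0.5797*x^4 + 9.7001*x^3 + 9.8878*x^2 + 17.6941*x + 3.3441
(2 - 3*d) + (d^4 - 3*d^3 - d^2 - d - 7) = d^4 - 3*d^3 - d^2 - 4*d - 5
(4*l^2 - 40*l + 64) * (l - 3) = 4*l^3 - 52*l^2 + 184*l - 192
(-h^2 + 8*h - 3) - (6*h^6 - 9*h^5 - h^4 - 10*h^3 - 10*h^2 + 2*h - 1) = -6*h^6 + 9*h^5 + h^4 + 10*h^3 + 9*h^2 + 6*h - 2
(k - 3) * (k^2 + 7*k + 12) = k^3 + 4*k^2 - 9*k - 36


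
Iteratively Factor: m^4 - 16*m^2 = (m + 4)*(m^3 - 4*m^2) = m*(m + 4)*(m^2 - 4*m) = m*(m - 4)*(m + 4)*(m)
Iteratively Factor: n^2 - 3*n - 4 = (n - 4)*(n + 1)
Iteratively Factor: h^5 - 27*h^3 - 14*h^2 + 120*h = (h)*(h^4 - 27*h^2 - 14*h + 120) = h*(h - 5)*(h^3 + 5*h^2 - 2*h - 24) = h*(h - 5)*(h + 3)*(h^2 + 2*h - 8) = h*(h - 5)*(h - 2)*(h + 3)*(h + 4)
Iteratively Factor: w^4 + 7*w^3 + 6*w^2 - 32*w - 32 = (w + 4)*(w^3 + 3*w^2 - 6*w - 8) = (w + 4)^2*(w^2 - w - 2) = (w - 2)*(w + 4)^2*(w + 1)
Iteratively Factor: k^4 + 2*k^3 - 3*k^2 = (k)*(k^3 + 2*k^2 - 3*k) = k^2*(k^2 + 2*k - 3) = k^2*(k - 1)*(k + 3)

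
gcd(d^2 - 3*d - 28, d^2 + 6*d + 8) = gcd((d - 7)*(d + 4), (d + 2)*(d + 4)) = d + 4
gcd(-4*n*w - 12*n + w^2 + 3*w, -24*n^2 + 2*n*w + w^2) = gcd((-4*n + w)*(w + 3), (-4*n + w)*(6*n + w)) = -4*n + w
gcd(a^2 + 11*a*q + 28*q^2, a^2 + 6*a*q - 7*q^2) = a + 7*q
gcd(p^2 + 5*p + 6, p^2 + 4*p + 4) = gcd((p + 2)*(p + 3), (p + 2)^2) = p + 2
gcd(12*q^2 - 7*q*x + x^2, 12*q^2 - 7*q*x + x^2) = 12*q^2 - 7*q*x + x^2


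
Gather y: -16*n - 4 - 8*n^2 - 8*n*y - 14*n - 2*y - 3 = -8*n^2 - 30*n + y*(-8*n - 2) - 7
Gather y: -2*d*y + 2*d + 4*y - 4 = 2*d + y*(4 - 2*d) - 4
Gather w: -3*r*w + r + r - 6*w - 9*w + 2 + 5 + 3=2*r + w*(-3*r - 15) + 10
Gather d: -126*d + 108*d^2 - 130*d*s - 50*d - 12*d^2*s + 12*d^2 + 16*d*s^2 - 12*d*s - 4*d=d^2*(120 - 12*s) + d*(16*s^2 - 142*s - 180)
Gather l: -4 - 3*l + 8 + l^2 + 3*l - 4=l^2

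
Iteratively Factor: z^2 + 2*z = (z)*(z + 2)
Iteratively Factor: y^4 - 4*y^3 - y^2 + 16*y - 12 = (y + 2)*(y^3 - 6*y^2 + 11*y - 6) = (y - 2)*(y + 2)*(y^2 - 4*y + 3) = (y - 3)*(y - 2)*(y + 2)*(y - 1)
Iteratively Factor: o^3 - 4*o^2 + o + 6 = (o - 3)*(o^2 - o - 2) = (o - 3)*(o + 1)*(o - 2)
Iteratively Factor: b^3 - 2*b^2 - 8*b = (b)*(b^2 - 2*b - 8) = b*(b - 4)*(b + 2)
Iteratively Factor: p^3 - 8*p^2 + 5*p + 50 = (p - 5)*(p^2 - 3*p - 10) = (p - 5)*(p + 2)*(p - 5)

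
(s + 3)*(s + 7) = s^2 + 10*s + 21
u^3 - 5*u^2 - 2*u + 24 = (u - 4)*(u - 3)*(u + 2)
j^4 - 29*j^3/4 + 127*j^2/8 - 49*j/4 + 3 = (j - 4)*(j - 2)*(j - 3/4)*(j - 1/2)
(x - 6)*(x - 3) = x^2 - 9*x + 18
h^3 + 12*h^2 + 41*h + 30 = (h + 1)*(h + 5)*(h + 6)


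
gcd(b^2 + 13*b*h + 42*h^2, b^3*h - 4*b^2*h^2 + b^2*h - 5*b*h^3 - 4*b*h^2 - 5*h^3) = 1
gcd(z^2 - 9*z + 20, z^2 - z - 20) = z - 5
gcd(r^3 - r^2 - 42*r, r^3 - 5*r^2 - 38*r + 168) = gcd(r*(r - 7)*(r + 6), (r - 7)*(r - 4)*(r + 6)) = r^2 - r - 42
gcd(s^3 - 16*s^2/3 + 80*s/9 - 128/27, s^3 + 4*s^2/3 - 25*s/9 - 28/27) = s - 4/3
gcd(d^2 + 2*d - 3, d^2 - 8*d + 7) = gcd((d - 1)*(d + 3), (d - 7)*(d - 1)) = d - 1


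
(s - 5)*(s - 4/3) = s^2 - 19*s/3 + 20/3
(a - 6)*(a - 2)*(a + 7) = a^3 - a^2 - 44*a + 84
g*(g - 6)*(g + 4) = g^3 - 2*g^2 - 24*g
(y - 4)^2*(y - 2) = y^3 - 10*y^2 + 32*y - 32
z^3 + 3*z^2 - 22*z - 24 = (z - 4)*(z + 1)*(z + 6)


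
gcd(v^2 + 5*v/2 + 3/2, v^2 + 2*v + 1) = v + 1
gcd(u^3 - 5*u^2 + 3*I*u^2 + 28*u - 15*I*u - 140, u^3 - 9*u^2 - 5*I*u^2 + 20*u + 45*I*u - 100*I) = u - 5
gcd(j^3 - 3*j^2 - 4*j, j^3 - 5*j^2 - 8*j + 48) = j - 4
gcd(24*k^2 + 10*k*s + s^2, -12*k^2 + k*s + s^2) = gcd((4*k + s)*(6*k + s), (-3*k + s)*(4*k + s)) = 4*k + s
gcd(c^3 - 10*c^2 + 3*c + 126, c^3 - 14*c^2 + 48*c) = c - 6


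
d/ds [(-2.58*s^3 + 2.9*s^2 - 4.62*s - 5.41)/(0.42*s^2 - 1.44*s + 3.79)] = (-1.0836*s^4 + 7.4304*s^3 - 31.5702*s^2 + 26.5264*s - 25.3002)/(0.1764*s^4 - 1.2096*s^3 + 5.2572*s^2 - 10.9152*s + 14.3641)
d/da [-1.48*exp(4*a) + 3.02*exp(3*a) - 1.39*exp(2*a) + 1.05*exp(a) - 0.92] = (-5.92*exp(3*a) + 9.06*exp(2*a) - 2.78*exp(a) + 1.05)*exp(a)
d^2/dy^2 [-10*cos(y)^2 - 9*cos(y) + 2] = 9*cos(y) + 20*cos(2*y)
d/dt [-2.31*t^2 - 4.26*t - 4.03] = -4.62*t - 4.26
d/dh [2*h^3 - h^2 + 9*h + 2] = 6*h^2 - 2*h + 9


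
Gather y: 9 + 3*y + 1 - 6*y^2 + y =-6*y^2 + 4*y + 10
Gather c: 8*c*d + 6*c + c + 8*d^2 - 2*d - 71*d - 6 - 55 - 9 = c*(8*d + 7) + 8*d^2 - 73*d - 70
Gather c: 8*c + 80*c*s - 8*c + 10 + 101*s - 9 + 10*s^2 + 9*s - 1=80*c*s + 10*s^2 + 110*s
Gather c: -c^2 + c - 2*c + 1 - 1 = -c^2 - c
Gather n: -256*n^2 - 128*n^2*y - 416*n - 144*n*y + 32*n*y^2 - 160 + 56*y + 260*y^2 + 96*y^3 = n^2*(-128*y - 256) + n*(32*y^2 - 144*y - 416) + 96*y^3 + 260*y^2 + 56*y - 160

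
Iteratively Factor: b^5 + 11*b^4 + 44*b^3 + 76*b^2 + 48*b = (b + 3)*(b^4 + 8*b^3 + 20*b^2 + 16*b) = (b + 2)*(b + 3)*(b^3 + 6*b^2 + 8*b) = (b + 2)*(b + 3)*(b + 4)*(b^2 + 2*b) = b*(b + 2)*(b + 3)*(b + 4)*(b + 2)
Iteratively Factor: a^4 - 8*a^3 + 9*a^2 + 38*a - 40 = (a + 2)*(a^3 - 10*a^2 + 29*a - 20) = (a - 4)*(a + 2)*(a^2 - 6*a + 5) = (a - 4)*(a - 1)*(a + 2)*(a - 5)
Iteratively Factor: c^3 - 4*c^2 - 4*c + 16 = (c - 4)*(c^2 - 4) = (c - 4)*(c - 2)*(c + 2)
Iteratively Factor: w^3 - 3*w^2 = (w)*(w^2 - 3*w) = w*(w - 3)*(w)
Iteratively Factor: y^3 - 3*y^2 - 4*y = (y - 4)*(y^2 + y) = y*(y - 4)*(y + 1)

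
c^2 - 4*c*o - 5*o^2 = (c - 5*o)*(c + o)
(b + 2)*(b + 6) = b^2 + 8*b + 12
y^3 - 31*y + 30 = (y - 5)*(y - 1)*(y + 6)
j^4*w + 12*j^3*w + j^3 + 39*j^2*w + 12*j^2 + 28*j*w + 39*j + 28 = (j + 1)*(j + 4)*(j + 7)*(j*w + 1)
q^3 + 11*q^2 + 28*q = q*(q + 4)*(q + 7)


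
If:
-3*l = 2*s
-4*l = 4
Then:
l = -1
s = 3/2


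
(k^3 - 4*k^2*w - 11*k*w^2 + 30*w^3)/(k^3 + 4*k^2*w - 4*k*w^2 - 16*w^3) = (k^2 - 2*k*w - 15*w^2)/(k^2 + 6*k*w + 8*w^2)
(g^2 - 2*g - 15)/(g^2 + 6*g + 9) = (g - 5)/(g + 3)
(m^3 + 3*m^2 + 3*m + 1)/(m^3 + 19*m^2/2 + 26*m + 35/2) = 2*(m^2 + 2*m + 1)/(2*m^2 + 17*m + 35)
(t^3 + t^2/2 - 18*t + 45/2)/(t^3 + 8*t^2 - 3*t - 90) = (t - 3/2)/(t + 6)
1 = 1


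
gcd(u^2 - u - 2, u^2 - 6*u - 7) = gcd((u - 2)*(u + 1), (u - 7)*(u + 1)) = u + 1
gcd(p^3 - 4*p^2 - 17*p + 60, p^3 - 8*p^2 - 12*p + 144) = p + 4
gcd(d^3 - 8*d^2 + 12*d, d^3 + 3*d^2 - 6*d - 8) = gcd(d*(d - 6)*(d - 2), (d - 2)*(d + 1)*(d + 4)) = d - 2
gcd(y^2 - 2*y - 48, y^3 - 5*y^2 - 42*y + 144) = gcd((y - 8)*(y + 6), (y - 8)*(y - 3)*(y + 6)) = y^2 - 2*y - 48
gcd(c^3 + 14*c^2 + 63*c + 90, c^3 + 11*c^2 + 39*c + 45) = c^2 + 8*c + 15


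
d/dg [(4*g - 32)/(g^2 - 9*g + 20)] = 4*(-g^2 + 16*g - 52)/(g^4 - 18*g^3 + 121*g^2 - 360*g + 400)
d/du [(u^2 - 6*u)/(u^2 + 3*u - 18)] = 9*(u^2 - 4*u + 12)/(u^4 + 6*u^3 - 27*u^2 - 108*u + 324)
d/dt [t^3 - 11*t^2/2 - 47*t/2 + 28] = 3*t^2 - 11*t - 47/2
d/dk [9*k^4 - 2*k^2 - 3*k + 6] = 36*k^3 - 4*k - 3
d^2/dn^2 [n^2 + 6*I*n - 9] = 2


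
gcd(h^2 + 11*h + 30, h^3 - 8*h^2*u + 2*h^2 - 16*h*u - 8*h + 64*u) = 1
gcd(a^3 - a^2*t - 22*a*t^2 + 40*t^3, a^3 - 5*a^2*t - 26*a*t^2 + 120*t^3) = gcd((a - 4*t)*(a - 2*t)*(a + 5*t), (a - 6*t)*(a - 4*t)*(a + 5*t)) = -a^2 - a*t + 20*t^2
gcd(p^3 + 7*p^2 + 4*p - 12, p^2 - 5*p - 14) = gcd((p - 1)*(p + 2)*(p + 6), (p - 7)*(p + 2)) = p + 2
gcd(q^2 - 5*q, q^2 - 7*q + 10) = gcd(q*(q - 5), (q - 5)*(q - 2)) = q - 5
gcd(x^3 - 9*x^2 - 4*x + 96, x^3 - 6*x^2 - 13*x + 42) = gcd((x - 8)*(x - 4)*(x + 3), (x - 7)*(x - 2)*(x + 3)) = x + 3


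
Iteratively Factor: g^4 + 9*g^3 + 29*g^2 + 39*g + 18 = (g + 2)*(g^3 + 7*g^2 + 15*g + 9) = (g + 1)*(g + 2)*(g^2 + 6*g + 9) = (g + 1)*(g + 2)*(g + 3)*(g + 3)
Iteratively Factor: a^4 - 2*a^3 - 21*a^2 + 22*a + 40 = (a + 1)*(a^3 - 3*a^2 - 18*a + 40) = (a + 1)*(a + 4)*(a^2 - 7*a + 10) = (a - 5)*(a + 1)*(a + 4)*(a - 2)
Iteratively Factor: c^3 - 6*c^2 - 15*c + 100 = (c - 5)*(c^2 - c - 20) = (c - 5)^2*(c + 4)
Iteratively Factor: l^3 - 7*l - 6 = (l + 1)*(l^2 - l - 6) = (l + 1)*(l + 2)*(l - 3)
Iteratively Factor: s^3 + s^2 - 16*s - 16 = (s + 1)*(s^2 - 16) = (s - 4)*(s + 1)*(s + 4)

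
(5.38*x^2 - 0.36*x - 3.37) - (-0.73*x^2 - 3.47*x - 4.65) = 6.11*x^2 + 3.11*x + 1.28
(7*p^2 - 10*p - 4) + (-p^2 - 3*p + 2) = 6*p^2 - 13*p - 2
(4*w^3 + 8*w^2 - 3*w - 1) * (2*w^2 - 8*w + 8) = 8*w^5 - 16*w^4 - 38*w^3 + 86*w^2 - 16*w - 8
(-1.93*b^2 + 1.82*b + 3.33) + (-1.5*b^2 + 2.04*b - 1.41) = -3.43*b^2 + 3.86*b + 1.92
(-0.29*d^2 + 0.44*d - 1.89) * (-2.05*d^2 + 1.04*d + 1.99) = 0.5945*d^4 - 1.2036*d^3 + 3.755*d^2 - 1.09*d - 3.7611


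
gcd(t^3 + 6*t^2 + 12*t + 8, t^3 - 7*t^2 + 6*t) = 1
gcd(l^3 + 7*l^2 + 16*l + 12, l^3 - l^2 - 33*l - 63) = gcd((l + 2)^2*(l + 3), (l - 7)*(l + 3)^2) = l + 3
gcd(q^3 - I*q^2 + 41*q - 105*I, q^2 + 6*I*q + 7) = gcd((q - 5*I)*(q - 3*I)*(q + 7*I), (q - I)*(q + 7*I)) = q + 7*I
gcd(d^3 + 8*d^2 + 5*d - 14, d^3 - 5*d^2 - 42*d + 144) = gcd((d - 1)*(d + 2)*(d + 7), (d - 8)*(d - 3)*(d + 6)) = 1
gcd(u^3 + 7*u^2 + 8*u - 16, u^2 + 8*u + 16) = u^2 + 8*u + 16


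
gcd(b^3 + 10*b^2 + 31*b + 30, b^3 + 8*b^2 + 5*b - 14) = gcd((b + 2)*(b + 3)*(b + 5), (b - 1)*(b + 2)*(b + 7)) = b + 2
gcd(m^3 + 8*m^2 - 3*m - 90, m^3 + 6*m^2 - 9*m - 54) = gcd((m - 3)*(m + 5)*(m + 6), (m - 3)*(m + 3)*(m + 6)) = m^2 + 3*m - 18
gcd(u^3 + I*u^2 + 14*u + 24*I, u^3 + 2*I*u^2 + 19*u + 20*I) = u - 4*I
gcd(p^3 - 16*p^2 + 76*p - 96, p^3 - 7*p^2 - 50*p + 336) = p^2 - 14*p + 48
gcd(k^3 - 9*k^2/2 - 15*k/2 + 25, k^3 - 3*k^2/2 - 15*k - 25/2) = k^2 - 5*k/2 - 25/2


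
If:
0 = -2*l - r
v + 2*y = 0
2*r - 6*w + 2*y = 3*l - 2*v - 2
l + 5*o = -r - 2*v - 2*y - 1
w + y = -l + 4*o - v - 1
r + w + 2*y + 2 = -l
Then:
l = 312/239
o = 43/239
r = -624/239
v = -142/239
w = -308/239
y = 71/239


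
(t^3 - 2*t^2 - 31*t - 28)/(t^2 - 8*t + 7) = (t^2 + 5*t + 4)/(t - 1)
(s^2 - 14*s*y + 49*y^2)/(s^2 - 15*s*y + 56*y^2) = (-s + 7*y)/(-s + 8*y)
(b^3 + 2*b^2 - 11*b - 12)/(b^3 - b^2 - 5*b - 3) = (b + 4)/(b + 1)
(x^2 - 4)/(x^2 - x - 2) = (x + 2)/(x + 1)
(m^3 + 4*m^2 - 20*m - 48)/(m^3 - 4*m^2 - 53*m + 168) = (m^3 + 4*m^2 - 20*m - 48)/(m^3 - 4*m^2 - 53*m + 168)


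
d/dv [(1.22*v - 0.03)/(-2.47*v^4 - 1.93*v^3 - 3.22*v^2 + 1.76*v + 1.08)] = (9.0402*v^4 + 4.4128*v^3 + 3.7547*v^2 - 0.1932*v + 1.3704)/(6.1009*v^8 + 9.5342*v^7 + 19.6317*v^6 + 3.7348*v^5 - 1.7604*v^4 - 15.5032*v^3 - 3.8576*v^2 + 3.8016*v + 1.1664)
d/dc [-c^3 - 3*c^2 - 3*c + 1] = -3*c^2 - 6*c - 3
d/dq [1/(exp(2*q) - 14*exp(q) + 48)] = 2*(7 - exp(q))*exp(q)/(exp(2*q) - 14*exp(q) + 48)^2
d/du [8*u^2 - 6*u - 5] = 16*u - 6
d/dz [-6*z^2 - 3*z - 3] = -12*z - 3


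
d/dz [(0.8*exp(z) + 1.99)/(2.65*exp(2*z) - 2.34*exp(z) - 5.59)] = (-2.12*exp(2*z) - 10.547*exp(z) + 0.1846)*exp(z)/(7.0225*exp(4*z) - 12.402*exp(3*z) - 24.1514*exp(2*z) + 26.1612*exp(z) + 31.2481)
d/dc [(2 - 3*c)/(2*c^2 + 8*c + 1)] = (6*c^2 - 8*c - 19)/(4*c^4 + 32*c^3 + 68*c^2 + 16*c + 1)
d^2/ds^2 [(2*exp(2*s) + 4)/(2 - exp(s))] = 2*(-exp(3*s) + 6*exp(2*s) - 18*exp(s) - 4)*exp(s)/(exp(3*s) - 6*exp(2*s) + 12*exp(s) - 8)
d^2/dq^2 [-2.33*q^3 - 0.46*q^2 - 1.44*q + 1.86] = -13.98*q - 0.92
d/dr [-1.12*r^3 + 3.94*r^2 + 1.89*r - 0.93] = -3.36*r^2 + 7.88*r + 1.89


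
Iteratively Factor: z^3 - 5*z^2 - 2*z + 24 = (z - 3)*(z^2 - 2*z - 8) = (z - 4)*(z - 3)*(z + 2)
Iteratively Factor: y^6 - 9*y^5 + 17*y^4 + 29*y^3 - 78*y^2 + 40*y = (y - 1)*(y^5 - 8*y^4 + 9*y^3 + 38*y^2 - 40*y) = (y - 4)*(y - 1)*(y^4 - 4*y^3 - 7*y^2 + 10*y) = y*(y - 4)*(y - 1)*(y^3 - 4*y^2 - 7*y + 10) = y*(y - 4)*(y - 1)^2*(y^2 - 3*y - 10) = y*(y - 5)*(y - 4)*(y - 1)^2*(y + 2)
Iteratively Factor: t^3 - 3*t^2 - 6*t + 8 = (t + 2)*(t^2 - 5*t + 4) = (t - 1)*(t + 2)*(t - 4)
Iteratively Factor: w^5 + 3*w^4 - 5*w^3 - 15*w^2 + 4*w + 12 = (w + 3)*(w^4 - 5*w^2 + 4) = (w - 1)*(w + 3)*(w^3 + w^2 - 4*w - 4) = (w - 1)*(w + 1)*(w + 3)*(w^2 - 4) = (w - 1)*(w + 1)*(w + 2)*(w + 3)*(w - 2)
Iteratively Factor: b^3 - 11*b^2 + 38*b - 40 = (b - 4)*(b^2 - 7*b + 10) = (b - 4)*(b - 2)*(b - 5)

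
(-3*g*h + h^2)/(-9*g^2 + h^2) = h/(3*g + h)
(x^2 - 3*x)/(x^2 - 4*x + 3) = x/(x - 1)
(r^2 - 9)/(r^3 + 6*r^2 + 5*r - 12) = (r - 3)/(r^2 + 3*r - 4)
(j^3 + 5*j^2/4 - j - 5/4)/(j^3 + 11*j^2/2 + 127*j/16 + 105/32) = 8*(j^2 - 1)/(8*j^2 + 34*j + 21)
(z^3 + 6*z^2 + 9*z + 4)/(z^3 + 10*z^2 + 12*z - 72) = (z^3 + 6*z^2 + 9*z + 4)/(z^3 + 10*z^2 + 12*z - 72)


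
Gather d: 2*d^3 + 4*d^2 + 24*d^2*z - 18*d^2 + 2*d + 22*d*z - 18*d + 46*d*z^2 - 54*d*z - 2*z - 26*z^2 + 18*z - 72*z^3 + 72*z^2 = 2*d^3 + d^2*(24*z - 14) + d*(46*z^2 - 32*z - 16) - 72*z^3 + 46*z^2 + 16*z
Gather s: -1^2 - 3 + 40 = 36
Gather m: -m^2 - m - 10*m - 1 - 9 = -m^2 - 11*m - 10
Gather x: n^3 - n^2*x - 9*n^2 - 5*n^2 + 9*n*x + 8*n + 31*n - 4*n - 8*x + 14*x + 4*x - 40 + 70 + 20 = n^3 - 14*n^2 + 35*n + x*(-n^2 + 9*n + 10) + 50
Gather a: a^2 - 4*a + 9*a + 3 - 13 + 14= a^2 + 5*a + 4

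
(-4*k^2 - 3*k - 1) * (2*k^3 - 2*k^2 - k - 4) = -8*k^5 + 2*k^4 + 8*k^3 + 21*k^2 + 13*k + 4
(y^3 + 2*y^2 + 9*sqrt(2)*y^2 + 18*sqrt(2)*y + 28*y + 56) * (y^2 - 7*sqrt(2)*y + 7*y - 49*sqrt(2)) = y^5 + 2*sqrt(2)*y^4 + 9*y^4 - 84*y^3 + 18*sqrt(2)*y^3 - 882*y^2 - 168*sqrt(2)*y^2 - 1764*sqrt(2)*y - 1372*y - 2744*sqrt(2)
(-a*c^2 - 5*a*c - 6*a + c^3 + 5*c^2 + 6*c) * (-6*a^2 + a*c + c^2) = 6*a^3*c^2 + 30*a^3*c + 36*a^3 - 7*a^2*c^3 - 35*a^2*c^2 - 42*a^2*c + c^5 + 5*c^4 + 6*c^3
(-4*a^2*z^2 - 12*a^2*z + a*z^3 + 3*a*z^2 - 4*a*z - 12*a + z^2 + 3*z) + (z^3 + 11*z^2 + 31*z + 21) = -4*a^2*z^2 - 12*a^2*z + a*z^3 + 3*a*z^2 - 4*a*z - 12*a + z^3 + 12*z^2 + 34*z + 21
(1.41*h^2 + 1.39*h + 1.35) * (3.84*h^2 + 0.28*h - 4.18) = 5.4144*h^4 + 5.7324*h^3 - 0.3206*h^2 - 5.4322*h - 5.643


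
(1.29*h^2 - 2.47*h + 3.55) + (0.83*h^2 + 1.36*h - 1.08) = 2.12*h^2 - 1.11*h + 2.47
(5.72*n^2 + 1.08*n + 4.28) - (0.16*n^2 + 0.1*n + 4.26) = 5.56*n^2 + 0.98*n + 0.0200000000000005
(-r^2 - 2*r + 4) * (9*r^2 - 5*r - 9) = -9*r^4 - 13*r^3 + 55*r^2 - 2*r - 36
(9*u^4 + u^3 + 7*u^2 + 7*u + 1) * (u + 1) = 9*u^5 + 10*u^4 + 8*u^3 + 14*u^2 + 8*u + 1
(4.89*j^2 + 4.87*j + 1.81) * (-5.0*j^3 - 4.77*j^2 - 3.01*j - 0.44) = -24.45*j^5 - 47.6753*j^4 - 46.9988*j^3 - 25.444*j^2 - 7.5909*j - 0.7964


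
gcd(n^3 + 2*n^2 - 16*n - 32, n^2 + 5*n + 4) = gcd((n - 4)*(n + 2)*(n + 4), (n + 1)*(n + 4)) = n + 4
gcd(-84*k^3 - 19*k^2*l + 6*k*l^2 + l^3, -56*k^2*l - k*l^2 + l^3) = 7*k + l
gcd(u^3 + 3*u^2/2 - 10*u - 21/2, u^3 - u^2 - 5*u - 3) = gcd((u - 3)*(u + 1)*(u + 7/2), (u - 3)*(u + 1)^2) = u^2 - 2*u - 3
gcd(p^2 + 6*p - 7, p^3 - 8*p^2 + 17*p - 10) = p - 1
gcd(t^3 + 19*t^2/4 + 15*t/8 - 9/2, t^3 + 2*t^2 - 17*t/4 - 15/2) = t + 3/2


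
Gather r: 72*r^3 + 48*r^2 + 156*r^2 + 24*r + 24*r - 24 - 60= 72*r^3 + 204*r^2 + 48*r - 84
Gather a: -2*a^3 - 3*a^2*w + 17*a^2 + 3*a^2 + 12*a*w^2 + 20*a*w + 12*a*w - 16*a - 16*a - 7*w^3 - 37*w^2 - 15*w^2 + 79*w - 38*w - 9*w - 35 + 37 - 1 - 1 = -2*a^3 + a^2*(20 - 3*w) + a*(12*w^2 + 32*w - 32) - 7*w^3 - 52*w^2 + 32*w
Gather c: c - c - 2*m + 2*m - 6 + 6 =0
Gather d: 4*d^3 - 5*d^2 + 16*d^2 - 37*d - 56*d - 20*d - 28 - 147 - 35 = 4*d^3 + 11*d^2 - 113*d - 210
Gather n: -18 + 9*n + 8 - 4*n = 5*n - 10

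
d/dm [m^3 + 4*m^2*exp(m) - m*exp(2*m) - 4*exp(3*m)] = 4*m^2*exp(m) + 3*m^2 - 2*m*exp(2*m) + 8*m*exp(m) - 12*exp(3*m) - exp(2*m)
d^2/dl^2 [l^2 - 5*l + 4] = 2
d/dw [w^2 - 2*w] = 2*w - 2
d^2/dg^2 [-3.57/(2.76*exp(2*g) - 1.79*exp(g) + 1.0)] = (-3.57*(5.52*exp(g) - 1.79)*(11.04*exp(g) - 3.58)*exp(g) + (39.4128*exp(g) - 6.3903)*(2.76*exp(2*g) - 1.79*exp(g) + 1.0))*exp(g)/(2.76*exp(2*g) - 1.79*exp(g) + 1.0)^3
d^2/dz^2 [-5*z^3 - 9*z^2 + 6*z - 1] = -30*z - 18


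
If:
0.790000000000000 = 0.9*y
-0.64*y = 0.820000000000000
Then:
No Solution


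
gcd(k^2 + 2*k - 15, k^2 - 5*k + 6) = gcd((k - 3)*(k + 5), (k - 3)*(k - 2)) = k - 3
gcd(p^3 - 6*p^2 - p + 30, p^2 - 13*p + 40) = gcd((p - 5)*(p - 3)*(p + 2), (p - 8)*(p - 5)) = p - 5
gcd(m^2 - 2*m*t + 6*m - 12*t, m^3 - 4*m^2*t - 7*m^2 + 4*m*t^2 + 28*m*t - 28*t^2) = -m + 2*t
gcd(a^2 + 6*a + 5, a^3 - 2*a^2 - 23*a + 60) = a + 5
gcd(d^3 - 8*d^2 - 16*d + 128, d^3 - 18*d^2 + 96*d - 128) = d - 8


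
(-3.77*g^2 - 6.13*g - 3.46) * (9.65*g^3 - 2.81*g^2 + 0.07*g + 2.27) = -36.3805*g^5 - 48.5608*g^4 - 16.4276*g^3 + 0.7356*g^2 - 14.1573*g - 7.8542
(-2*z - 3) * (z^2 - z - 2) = -2*z^3 - z^2 + 7*z + 6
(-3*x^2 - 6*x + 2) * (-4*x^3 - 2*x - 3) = 12*x^5 + 24*x^4 - 2*x^3 + 21*x^2 + 14*x - 6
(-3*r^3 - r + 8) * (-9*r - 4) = 27*r^4 + 12*r^3 + 9*r^2 - 68*r - 32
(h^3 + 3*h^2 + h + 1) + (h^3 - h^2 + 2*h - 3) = 2*h^3 + 2*h^2 + 3*h - 2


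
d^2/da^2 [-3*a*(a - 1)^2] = 12 - 18*a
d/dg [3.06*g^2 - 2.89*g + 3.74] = 6.12*g - 2.89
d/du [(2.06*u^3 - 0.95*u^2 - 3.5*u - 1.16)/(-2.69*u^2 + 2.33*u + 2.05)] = (-5.5414*u^4 + 9.5996*u^3 + 1.0405*u^2 - 10.1358*u - 4.4722)/(7.2361*u^4 - 12.5354*u^3 - 5.6001*u^2 + 9.553*u + 4.2025)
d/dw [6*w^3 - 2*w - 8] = 18*w^2 - 2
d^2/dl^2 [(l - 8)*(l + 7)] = 2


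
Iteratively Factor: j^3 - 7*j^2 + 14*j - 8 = (j - 1)*(j^2 - 6*j + 8) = (j - 2)*(j - 1)*(j - 4)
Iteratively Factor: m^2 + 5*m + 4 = (m + 1)*(m + 4)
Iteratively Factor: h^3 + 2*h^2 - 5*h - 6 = (h + 1)*(h^2 + h - 6) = (h + 1)*(h + 3)*(h - 2)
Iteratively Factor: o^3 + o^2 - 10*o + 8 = (o + 4)*(o^2 - 3*o + 2) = (o - 2)*(o + 4)*(o - 1)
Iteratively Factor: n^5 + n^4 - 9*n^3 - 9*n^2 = (n - 3)*(n^4 + 4*n^3 + 3*n^2) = n*(n - 3)*(n^3 + 4*n^2 + 3*n) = n^2*(n - 3)*(n^2 + 4*n + 3) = n^2*(n - 3)*(n + 1)*(n + 3)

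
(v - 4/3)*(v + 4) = v^2 + 8*v/3 - 16/3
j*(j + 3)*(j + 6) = j^3 + 9*j^2 + 18*j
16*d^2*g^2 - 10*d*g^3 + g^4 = g^2*(-8*d + g)*(-2*d + g)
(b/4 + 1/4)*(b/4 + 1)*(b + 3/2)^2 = b^4/16 + b^3/2 + 85*b^2/64 + 93*b/64 + 9/16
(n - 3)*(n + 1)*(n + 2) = n^3 - 7*n - 6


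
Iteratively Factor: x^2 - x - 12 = (x + 3)*(x - 4)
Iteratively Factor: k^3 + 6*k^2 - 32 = (k + 4)*(k^2 + 2*k - 8) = (k - 2)*(k + 4)*(k + 4)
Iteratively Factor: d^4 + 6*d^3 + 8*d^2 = (d)*(d^3 + 6*d^2 + 8*d) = d*(d + 4)*(d^2 + 2*d) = d*(d + 2)*(d + 4)*(d)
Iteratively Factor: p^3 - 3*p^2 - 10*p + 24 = (p - 4)*(p^2 + p - 6) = (p - 4)*(p + 3)*(p - 2)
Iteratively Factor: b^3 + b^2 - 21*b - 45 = (b - 5)*(b^2 + 6*b + 9) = (b - 5)*(b + 3)*(b + 3)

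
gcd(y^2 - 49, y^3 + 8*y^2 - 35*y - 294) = y + 7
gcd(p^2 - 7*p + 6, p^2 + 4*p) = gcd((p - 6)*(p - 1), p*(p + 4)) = 1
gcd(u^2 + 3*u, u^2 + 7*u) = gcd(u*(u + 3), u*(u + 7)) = u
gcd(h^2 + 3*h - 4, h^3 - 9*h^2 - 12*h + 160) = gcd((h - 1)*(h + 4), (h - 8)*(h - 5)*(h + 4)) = h + 4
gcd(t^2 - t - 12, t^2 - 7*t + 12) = t - 4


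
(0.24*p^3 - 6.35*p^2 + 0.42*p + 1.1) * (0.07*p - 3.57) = 0.0168*p^4 - 1.3013*p^3 + 22.6989*p^2 - 1.4224*p - 3.927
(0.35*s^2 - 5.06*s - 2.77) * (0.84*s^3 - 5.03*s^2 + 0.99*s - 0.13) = 0.294*s^5 - 6.0109*s^4 + 23.4715*s^3 + 8.8782*s^2 - 2.0845*s + 0.3601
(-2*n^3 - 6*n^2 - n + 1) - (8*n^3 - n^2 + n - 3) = -10*n^3 - 5*n^2 - 2*n + 4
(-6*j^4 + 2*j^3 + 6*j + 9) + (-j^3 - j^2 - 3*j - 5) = -6*j^4 + j^3 - j^2 + 3*j + 4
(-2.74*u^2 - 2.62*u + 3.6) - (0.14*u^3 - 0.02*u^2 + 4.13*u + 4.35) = -0.14*u^3 - 2.72*u^2 - 6.75*u - 0.75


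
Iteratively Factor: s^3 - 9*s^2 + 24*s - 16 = (s - 4)*(s^2 - 5*s + 4) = (s - 4)^2*(s - 1)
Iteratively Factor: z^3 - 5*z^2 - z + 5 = (z - 5)*(z^2 - 1) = (z - 5)*(z + 1)*(z - 1)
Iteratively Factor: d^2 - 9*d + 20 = (d - 5)*(d - 4)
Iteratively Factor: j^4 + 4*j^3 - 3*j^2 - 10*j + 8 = (j + 2)*(j^3 + 2*j^2 - 7*j + 4) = (j - 1)*(j + 2)*(j^2 + 3*j - 4) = (j - 1)^2*(j + 2)*(j + 4)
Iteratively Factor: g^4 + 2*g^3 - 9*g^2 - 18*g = (g)*(g^3 + 2*g^2 - 9*g - 18) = g*(g - 3)*(g^2 + 5*g + 6) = g*(g - 3)*(g + 3)*(g + 2)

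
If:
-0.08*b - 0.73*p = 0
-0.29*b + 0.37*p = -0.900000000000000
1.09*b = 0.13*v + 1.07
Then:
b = 2.72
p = -0.30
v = 14.60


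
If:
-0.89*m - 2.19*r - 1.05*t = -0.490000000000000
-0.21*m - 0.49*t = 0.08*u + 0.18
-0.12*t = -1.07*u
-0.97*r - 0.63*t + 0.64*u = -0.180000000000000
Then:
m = 0.01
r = 0.40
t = -0.36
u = -0.04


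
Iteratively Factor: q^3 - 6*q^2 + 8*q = (q - 4)*(q^2 - 2*q) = (q - 4)*(q - 2)*(q)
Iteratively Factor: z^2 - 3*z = (z)*(z - 3)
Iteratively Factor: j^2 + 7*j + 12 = (j + 4)*(j + 3)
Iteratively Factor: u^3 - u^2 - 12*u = (u)*(u^2 - u - 12) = u*(u + 3)*(u - 4)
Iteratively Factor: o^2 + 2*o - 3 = (o + 3)*(o - 1)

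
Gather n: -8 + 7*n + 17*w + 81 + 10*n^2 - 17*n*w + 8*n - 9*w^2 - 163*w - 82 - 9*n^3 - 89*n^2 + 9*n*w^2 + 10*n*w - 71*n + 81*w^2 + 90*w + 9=-9*n^3 - 79*n^2 + n*(9*w^2 - 7*w - 56) + 72*w^2 - 56*w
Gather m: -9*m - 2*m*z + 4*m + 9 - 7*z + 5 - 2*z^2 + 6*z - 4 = m*(-2*z - 5) - 2*z^2 - z + 10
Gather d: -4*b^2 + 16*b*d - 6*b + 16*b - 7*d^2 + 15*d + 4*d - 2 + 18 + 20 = -4*b^2 + 10*b - 7*d^2 + d*(16*b + 19) + 36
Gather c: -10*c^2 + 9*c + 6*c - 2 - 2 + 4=-10*c^2 + 15*c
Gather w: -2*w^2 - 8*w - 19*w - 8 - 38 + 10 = -2*w^2 - 27*w - 36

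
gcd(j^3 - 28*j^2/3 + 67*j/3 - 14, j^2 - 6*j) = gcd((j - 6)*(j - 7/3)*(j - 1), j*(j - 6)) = j - 6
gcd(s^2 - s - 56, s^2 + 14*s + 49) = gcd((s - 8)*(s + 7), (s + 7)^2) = s + 7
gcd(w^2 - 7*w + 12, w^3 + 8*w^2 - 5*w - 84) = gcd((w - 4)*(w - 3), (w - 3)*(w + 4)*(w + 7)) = w - 3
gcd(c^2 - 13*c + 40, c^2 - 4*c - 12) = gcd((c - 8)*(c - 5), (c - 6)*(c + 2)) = 1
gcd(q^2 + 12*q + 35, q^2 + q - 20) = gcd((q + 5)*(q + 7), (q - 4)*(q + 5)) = q + 5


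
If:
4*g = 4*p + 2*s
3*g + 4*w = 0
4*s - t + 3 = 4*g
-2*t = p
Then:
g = -4*w/3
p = 2/5 - 32*w/45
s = -56*w/45 - 4/5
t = 16*w/45 - 1/5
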